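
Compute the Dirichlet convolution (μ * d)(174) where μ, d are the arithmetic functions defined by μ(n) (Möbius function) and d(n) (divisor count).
(μ * d)(174) = 1

Divisors of 174: [1, 2, 3, 6, 29, 58, 87, 174]. For each d | 174:
  d = 1: μ(1) · d(174/1) = 1 · 8 = 8
  d = 2: μ(2) · d(174/2) = -1 · 4 = -4
  d = 3: μ(3) · d(174/3) = -1 · 4 = -4
  d = 6: μ(6) · d(174/6) = 1 · 2 = 2
  d = 29: μ(29) · d(174/29) = -1 · 4 = -4
  d = 58: μ(58) · d(174/58) = 1 · 2 = 2
  d = 87: μ(87) · d(174/87) = 1 · 2 = 2
  d = 174: μ(174) · d(174/174) = -1 · 1 = -1
Summing: (μ * d)(174) = 8 + -4 + -4 + 2 + -4 + 2 + 2 + -1 = 1.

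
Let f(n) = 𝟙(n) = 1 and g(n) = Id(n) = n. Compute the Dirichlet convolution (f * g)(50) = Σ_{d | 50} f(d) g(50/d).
(𝟙 * Id)(50) = 93

Divisors of 50: [1, 2, 5, 10, 25, 50]. For each d | 50:
  d = 1: 𝟙(1) · Id(50/1) = 1 · 50 = 50
  d = 2: 𝟙(2) · Id(50/2) = 1 · 25 = 25
  d = 5: 𝟙(5) · Id(50/5) = 1 · 10 = 10
  d = 10: 𝟙(10) · Id(50/10) = 1 · 5 = 5
  d = 25: 𝟙(25) · Id(50/25) = 1 · 2 = 2
  d = 50: 𝟙(50) · Id(50/50) = 1 · 1 = 1
Summing: (𝟙 * Id)(50) = 50 + 25 + 10 + 5 + 2 + 1 = 93.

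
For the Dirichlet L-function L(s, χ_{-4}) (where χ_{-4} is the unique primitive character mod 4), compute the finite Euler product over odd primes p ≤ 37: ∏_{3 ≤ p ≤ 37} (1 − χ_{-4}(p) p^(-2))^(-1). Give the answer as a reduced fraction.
∏ = 136633422149134339/149104402366464000

The odd primes p ≤ 37 are [3, 5, 7, 11, 13, 17, 19, 23, 29, 31, 37]. For each, χ(p) = 1 if p ≡ 1 mod 4, χ(p) = −1 if p ≡ 3 mod 4. Taking (1 − χ(p)/p^2)^(-1) = p^2/(p^2 − χ(p)): (1 − (-1)/3^2)^(-1) · (1 − (1)/5^2)^(-1) · (1 − (-1)/7^2)^(-1) · (1 − (-1)/11^2)^(-1) · (1 − (1)/13^2)^(-1) · (1 − (1)/17^2)^(-1) · (1 − (-1)/19^2)^(-1) · (1 − (-1)/23^2)^(-1) · (1 − (1)/29^2)^(-1) · (1 − (-1)/31^2)^(-1) · (1 − (1)/37^2)^(-1) = 136633422149134339/149104402366464000.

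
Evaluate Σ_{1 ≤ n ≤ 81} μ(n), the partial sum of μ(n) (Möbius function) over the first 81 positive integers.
Σ_{n ≤ 81} μ(n) = -4

Compute μ(n) for each 1 ≤ n ≤ 81: μ(1) = 1, μ(2) = -1, μ(3) = -1, μ(4) = 0, μ(5) = -1, μ(6) = 1, μ(7) = -1, μ(8) = 0, μ(9) = 0, μ(10) = 1, μ(11) = -1, μ(12) = 0, μ(13) = -1, μ(14) = 1, μ(15) = 1, μ(16) = 0, μ(17) = -1, μ(18) = 0, μ(19) = -1, μ(20) = 0, μ(21) = 1, μ(22) = 1, μ(23) = -1, μ(24) = 0, μ(25) = 0, μ(26) = 1, μ(27) = 0, μ(28) = 0, μ(29) = -1, μ(30) = -1, μ(31) = -1, μ(32) = 0, μ(33) = 1, μ(34) = 1, μ(35) = 1, μ(36) = 0, μ(37) = -1, μ(38) = 1, μ(39) = 1, μ(40) = 0, μ(41) = -1, μ(42) = -1, μ(43) = -1, μ(44) = 0, μ(45) = 0, μ(46) = 1, μ(47) = -1, μ(48) = 0, μ(49) = 0, μ(50) = 0, μ(51) = 1, μ(52) = 0, μ(53) = -1, μ(54) = 0, μ(55) = 1, μ(56) = 0, μ(57) = 1, μ(58) = 1, μ(59) = -1, μ(60) = 0, μ(61) = -1, μ(62) = 1, μ(63) = 0, μ(64) = 0, μ(65) = 1, μ(66) = -1, μ(67) = -1, μ(68) = 0, μ(69) = 1, μ(70) = -1, μ(71) = -1, μ(72) = 0, μ(73) = -1, μ(74) = 1, μ(75) = 0, μ(76) = 0, μ(77) = 1, μ(78) = -1, μ(79) = -1, μ(80) = 0, μ(81) = 0. Summing all 81 values: -4. (Mertens function M(x) = Σ_{n ≤ x} μ(n); on average M(x) should be small (PNT ⟺ M(x) = o(x)).)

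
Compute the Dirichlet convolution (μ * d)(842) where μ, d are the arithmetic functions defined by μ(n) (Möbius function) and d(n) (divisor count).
(μ * d)(842) = 1

Divisors of 842: [1, 2, 421, 842]. For each d | 842:
  d = 1: μ(1) · d(842/1) = 1 · 4 = 4
  d = 2: μ(2) · d(842/2) = -1 · 2 = -2
  d = 421: μ(421) · d(842/421) = -1 · 2 = -2
  d = 842: μ(842) · d(842/842) = 1 · 1 = 1
Summing: (μ * d)(842) = 4 + -2 + -2 + 1 = 1.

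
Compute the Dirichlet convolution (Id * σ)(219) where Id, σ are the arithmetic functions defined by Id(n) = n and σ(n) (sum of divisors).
(Id * σ)(219) = 1029

Divisors of 219: [1, 3, 73, 219]. For each d | 219:
  d = 1: Id(1) · σ(219/1) = 1 · 296 = 296
  d = 3: Id(3) · σ(219/3) = 3 · 74 = 222
  d = 73: Id(73) · σ(219/73) = 73 · 4 = 292
  d = 219: Id(219) · σ(219/219) = 219 · 1 = 219
Summing: (Id * σ)(219) = 296 + 222 + 292 + 219 = 1029.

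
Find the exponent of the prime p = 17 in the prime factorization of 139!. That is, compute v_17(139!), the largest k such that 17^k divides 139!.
v_17(139!) = 8

Legendre's formula: v_p(n!) = Σ_{k ≥ 1} ⌊n / p^k⌋. For p = 17, n = 139, the terms are:
  ⌊139/17^1⌋ = ⌊139/17⌋ = 8
(the next term ⌊139/17^2⌋ = 0, terminating the sum). Summing: v_17(139!) = 8 = 8.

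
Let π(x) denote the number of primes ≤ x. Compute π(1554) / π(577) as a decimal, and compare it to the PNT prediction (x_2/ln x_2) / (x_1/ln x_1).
π(1554)/π(577) = 245/106 ≈ 2.3113;  PNT prediction ≈ 2.3301.

π(577) = 106 and π(1554) = 245, so π(1554)/π(577) ≈ 2.3113. The PNT-predicted ratio is (1554/ln(1554)) / (577/ln(577)) ≈ 2.3301. The two agree to within a few percent, as expected.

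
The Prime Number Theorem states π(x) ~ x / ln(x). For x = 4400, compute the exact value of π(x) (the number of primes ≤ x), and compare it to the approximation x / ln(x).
π(4400) = 599;  x/ln(x) ≈ 524.47;  relative error ≈ 12.44%.

Directly count primes up to 4400: π(4400) = 599. The PNT approximation gives 4400/ln(4400) ≈ 4400/8.38936 ≈ 524.47. Relative error (π(x) − x/ln(x)) / π(x) ≈ 12.44%; the approximation is known to undercount slightly (Li(x) is a better estimate).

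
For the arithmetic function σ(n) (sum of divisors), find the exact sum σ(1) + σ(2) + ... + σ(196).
Σ_{n ≤ 196} σ(n) = 31713

Compute σ(n) for each 1 ≤ n ≤ 196: σ(1) = 1, σ(2) = 3, σ(3) = 4, σ(4) = 7, σ(5) = 6, σ(6) = 12, σ(7) = 8, σ(8) = 15, σ(9) = 13, σ(10) = 18, σ(11) = 12, σ(12) = 28, σ(13) = 14, σ(14) = 24, σ(15) = 24, σ(16) = 31, σ(17) = 18, σ(18) = 39, σ(19) = 20, σ(20) = 42, σ(21) = 32, σ(22) = 36, σ(23) = 24, σ(24) = 60, σ(25) = 31, σ(26) = 42, σ(27) = 40, σ(28) = 56, σ(29) = 30, σ(30) = 72, σ(31) = 32, σ(32) = 63, σ(33) = 48, σ(34) = 54, σ(35) = 48, σ(36) = 91, σ(37) = 38, σ(38) = 60, σ(39) = 56, σ(40) = 90, σ(41) = 42, σ(42) = 96, σ(43) = 44, σ(44) = 84, σ(45) = 78, σ(46) = 72, σ(47) = 48, σ(48) = 124, σ(49) = 57, σ(50) = 93, σ(51) = 72, σ(52) = 98, σ(53) = 54, σ(54) = 120, σ(55) = 72, σ(56) = 120, σ(57) = 80, σ(58) = 90, σ(59) = 60, σ(60) = 168, σ(61) = 62, σ(62) = 96, σ(63) = 104, σ(64) = 127, σ(65) = 84, σ(66) = 144, σ(67) = 68, σ(68) = 126, σ(69) = 96, σ(70) = 144, σ(71) = 72, σ(72) = 195, σ(73) = 74, σ(74) = 114, σ(75) = 124, σ(76) = 140, σ(77) = 96, σ(78) = 168, σ(79) = 80, σ(80) = 186, σ(81) = 121, σ(82) = 126, σ(83) = 84, σ(84) = 224, σ(85) = 108, σ(86) = 132, σ(87) = 120, σ(88) = 180, σ(89) = 90, σ(90) = 234, σ(91) = 112, σ(92) = 168, σ(93) = 128, σ(94) = 144, σ(95) = 120, σ(96) = 252, σ(97) = 98, σ(98) = 171, σ(99) = 156, σ(100) = 217, σ(101) = 102, σ(102) = 216, σ(103) = 104, σ(104) = 210, σ(105) = 192, σ(106) = 162, σ(107) = 108, σ(108) = 280, σ(109) = 110, σ(110) = 216, σ(111) = 152, σ(112) = 248, σ(113) = 114, σ(114) = 240, σ(115) = 144, σ(116) = 210, σ(117) = 182, σ(118) = 180, σ(119) = 144, σ(120) = 360, σ(121) = 133, σ(122) = 186, σ(123) = 168, σ(124) = 224, σ(125) = 156, σ(126) = 312, σ(127) = 128, σ(128) = 255, σ(129) = 176, σ(130) = 252, σ(131) = 132, σ(132) = 336, σ(133) = 160, σ(134) = 204, σ(135) = 240, σ(136) = 270, σ(137) = 138, σ(138) = 288, σ(139) = 140, σ(140) = 336, σ(141) = 192, σ(142) = 216, σ(143) = 168, σ(144) = 403, σ(145) = 180, σ(146) = 222, σ(147) = 228, σ(148) = 266, σ(149) = 150, σ(150) = 372, σ(151) = 152, σ(152) = 300, σ(153) = 234, σ(154) = 288, σ(155) = 192, σ(156) = 392, σ(157) = 158, σ(158) = 240, σ(159) = 216, σ(160) = 378, σ(161) = 192, σ(162) = 363, σ(163) = 164, σ(164) = 294, σ(165) = 288, σ(166) = 252, σ(167) = 168, σ(168) = 480, σ(169) = 183, σ(170) = 324, σ(171) = 260, σ(172) = 308, σ(173) = 174, σ(174) = 360, σ(175) = 248, σ(176) = 372, σ(177) = 240, σ(178) = 270, σ(179) = 180, σ(180) = 546, σ(181) = 182, σ(182) = 336, σ(183) = 248, σ(184) = 360, σ(185) = 228, σ(186) = 384, σ(187) = 216, σ(188) = 336, σ(189) = 320, σ(190) = 360, σ(191) = 192, σ(192) = 508, σ(193) = 194, σ(194) = 294, σ(195) = 336, σ(196) = 399. Summing all 196 values: 31713. (Average order: Σ_{n ≤ x} σ(n) ~ (π²/12) x². For x = 196, (π²/12)·196² ≈ 31595.89.)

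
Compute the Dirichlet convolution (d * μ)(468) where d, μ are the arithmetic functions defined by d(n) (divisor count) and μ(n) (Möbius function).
(d * μ)(468) = 1

Divisors of 468: [1, 2, 3, 4, 6, 9, 12, 13, 18, 26, 36, 39, 52, 78, 117, 156, 234, 468]. For each d | 468:
  d = 1: d(1) · μ(468/1) = 1 · 0 = 0
  d = 2: d(2) · μ(468/2) = 2 · 0 = 0
  d = 3: d(3) · μ(468/3) = 2 · 0 = 0
  d = 4: d(4) · μ(468/4) = 3 · 0 = 0
  d = 6: d(6) · μ(468/6) = 4 · -1 = -4
  d = 9: d(9) · μ(468/9) = 3 · 0 = 0
  d = 12: d(12) · μ(468/12) = 6 · 1 = 6
  d = 13: d(13) · μ(468/13) = 2 · 0 = 0
  d = 18: d(18) · μ(468/18) = 6 · 1 = 6
  d = 26: d(26) · μ(468/26) = 4 · 0 = 0
  d = 36: d(36) · μ(468/36) = 9 · -1 = -9
  d = 39: d(39) · μ(468/39) = 4 · 0 = 0
  d = 52: d(52) · μ(468/52) = 6 · 0 = 0
  d = 78: d(78) · μ(468/78) = 8 · 1 = 8
  d = 117: d(117) · μ(468/117) = 6 · 0 = 0
  d = 156: d(156) · μ(468/156) = 12 · -1 = -12
  d = 234: d(234) · μ(468/234) = 12 · -1 = -12
  d = 468: d(468) · μ(468/468) = 18 · 1 = 18
Summing: (d * μ)(468) = 0 + 0 + 0 + 0 + -4 + 0 + 6 + 0 + 6 + 0 + -9 + 0 + 0 + 8 + 0 + -12 + -12 + 18 = 1.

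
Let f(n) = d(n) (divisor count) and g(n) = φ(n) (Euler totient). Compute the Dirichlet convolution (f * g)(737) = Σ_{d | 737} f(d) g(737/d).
(d * φ)(737) = 816

Divisors of 737: [1, 11, 67, 737]. For each d | 737:
  d = 1: d(1) · φ(737/1) = 1 · 660 = 660
  d = 11: d(11) · φ(737/11) = 2 · 66 = 132
  d = 67: d(67) · φ(737/67) = 2 · 10 = 20
  d = 737: d(737) · φ(737/737) = 4 · 1 = 4
Summing: (d * φ)(737) = 660 + 132 + 20 + 4 = 816.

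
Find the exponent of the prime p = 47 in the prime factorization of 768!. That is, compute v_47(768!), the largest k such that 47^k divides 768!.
v_47(768!) = 16

Legendre's formula: v_p(n!) = Σ_{k ≥ 1} ⌊n / p^k⌋. For p = 47, n = 768, the terms are:
  ⌊768/47^1⌋ = ⌊768/47⌋ = 16
(the next term ⌊768/47^2⌋ = 0, terminating the sum). Summing: v_47(768!) = 16 = 16.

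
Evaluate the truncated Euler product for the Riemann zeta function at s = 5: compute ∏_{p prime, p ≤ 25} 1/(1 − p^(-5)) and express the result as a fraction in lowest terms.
∏ = 582482264223124461788463317320875/561738592476112179351889397970176

The primes p ≤ 25 are [2, 3, 5, 7, 11, 13, 17, 19, 23]. For each prime, (1 − 1/p^5)^(-1) = p^5 / (p^5 − 1). The product is (1 − 1/2^5)^(-1), (1 − 1/3^5)^(-1), (1 − 1/5^5)^(-1), (1 − 1/7^5)^(-1), (1 − 1/11^5)^(-1), (1 − 1/13^5)^(-1), (1 − 1/17^5)^(-1), (1 − 1/19^5)^(-1), (1 − 1/23^5)^(-1) = ∏ p^5 / (p^5 − 1) = 582482264223124461788463317320875/561738592476112179351889397970176.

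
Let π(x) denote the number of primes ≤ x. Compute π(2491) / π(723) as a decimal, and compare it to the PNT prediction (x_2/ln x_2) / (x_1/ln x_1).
π(2491)/π(723) = 367/128 ≈ 2.8672;  PNT prediction ≈ 2.9004.

π(723) = 128 and π(2491) = 367, so π(2491)/π(723) ≈ 2.8672. The PNT-predicted ratio is (2491/ln(2491)) / (723/ln(723)) ≈ 2.9004. The two agree to within a few percent, as expected.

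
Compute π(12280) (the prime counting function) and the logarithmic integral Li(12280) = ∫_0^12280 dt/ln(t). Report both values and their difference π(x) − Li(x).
π(12280) = 1468;  Li(12280) ≈ 1490.87;  π(x) − Li(x) ≈ -22.87.

Direct count of primes ≤ 12280 gives π(12280) = 1468. Numerical evaluation of the logarithmic integral gives Li(12280) ≈ 1490.87. The difference π(x) − Li(x) ≈ -22.87 is typically negative for small/moderate x (Li(x) overestimates), though Littlewood's theorem shows this sign changes infinitely often.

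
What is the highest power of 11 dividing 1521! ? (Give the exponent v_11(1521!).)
v_11(1521!) = 151

Legendre's formula: v_p(n!) = Σ_{k ≥ 1} ⌊n / p^k⌋. For p = 11, n = 1521, the terms are:
  ⌊1521/11^1⌋ = ⌊1521/11⌋ = 138
  ⌊1521/11^2⌋ = ⌊1521/121⌋ = 12
  ⌊1521/11^3⌋ = ⌊1521/1331⌋ = 1
(the next term ⌊1521/11^4⌋ = 0, terminating the sum). Summing: v_11(1521!) = 138 + 12 + 1 = 151.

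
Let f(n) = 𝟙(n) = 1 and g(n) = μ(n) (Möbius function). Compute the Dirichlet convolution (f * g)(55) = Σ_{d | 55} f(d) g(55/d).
(𝟙 * μ)(55) = 0

Divisors of 55: [1, 5, 11, 55]. For each d | 55:
  d = 1: 𝟙(1) · μ(55/1) = 1 · 1 = 1
  d = 5: 𝟙(5) · μ(55/5) = 1 · -1 = -1
  d = 11: 𝟙(11) · μ(55/11) = 1 · -1 = -1
  d = 55: 𝟙(55) · μ(55/55) = 1 · 1 = 1
Summing: (𝟙 * μ)(55) = 1 + -1 + -1 + 1 = 0.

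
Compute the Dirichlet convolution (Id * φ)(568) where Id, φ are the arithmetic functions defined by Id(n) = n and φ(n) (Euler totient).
(Id * φ)(568) = 2820

Divisors of 568: [1, 2, 4, 8, 71, 142, 284, 568]. For each d | 568:
  d = 1: Id(1) · φ(568/1) = 1 · 280 = 280
  d = 2: Id(2) · φ(568/2) = 2 · 140 = 280
  d = 4: Id(4) · φ(568/4) = 4 · 70 = 280
  d = 8: Id(8) · φ(568/8) = 8 · 70 = 560
  d = 71: Id(71) · φ(568/71) = 71 · 4 = 284
  d = 142: Id(142) · φ(568/142) = 142 · 2 = 284
  d = 284: Id(284) · φ(568/284) = 284 · 1 = 284
  d = 568: Id(568) · φ(568/568) = 568 · 1 = 568
Summing: (Id * φ)(568) = 280 + 280 + 280 + 560 + 284 + 284 + 284 + 568 = 2820.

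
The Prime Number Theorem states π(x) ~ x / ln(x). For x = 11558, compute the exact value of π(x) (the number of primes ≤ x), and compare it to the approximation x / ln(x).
π(11558) = 1392;  x/ln(x) ≈ 1235.47;  relative error ≈ 11.24%.

Directly count primes up to 11558: π(11558) = 1392. The PNT approximation gives 11558/ln(11558) ≈ 11558/9.35513 ≈ 1235.47. Relative error (π(x) − x/ln(x)) / π(x) ≈ 11.24%; the approximation is known to undercount slightly (Li(x) is a better estimate).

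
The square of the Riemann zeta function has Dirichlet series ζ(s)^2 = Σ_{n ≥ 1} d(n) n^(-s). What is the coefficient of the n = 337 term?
d(337) = 2

ζ(s)^2 = (Σ 1/m^s)(Σ 1/k^s). The coefficient of 1/n^s in the product is the number of ordered pairs (m, k) with mk = n, which equals d(n). For n = 337, divisors are [1, 337], so d(337) = 2.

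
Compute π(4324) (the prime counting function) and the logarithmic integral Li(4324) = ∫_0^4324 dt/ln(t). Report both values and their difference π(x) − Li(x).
π(4324) = 590;  Li(4324) ≈ 604.24;  π(x) − Li(x) ≈ -14.24.

Direct count of primes ≤ 4324 gives π(4324) = 590. Numerical evaluation of the logarithmic integral gives Li(4324) ≈ 604.24. The difference π(x) − Li(x) ≈ -14.24 is typically negative for small/moderate x (Li(x) overestimates), though Littlewood's theorem shows this sign changes infinitely often.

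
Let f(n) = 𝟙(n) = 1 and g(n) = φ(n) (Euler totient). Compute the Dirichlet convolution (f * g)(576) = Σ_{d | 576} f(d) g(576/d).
(𝟙 * φ)(576) = 576

Divisors of 576: [1, 2, 3, 4, 6, 8, 9, 12, 16, 18, 24, 32, 36, 48, 64, 72, 96, 144, 192, 288, 576]. For each d | 576:
  d = 1: 𝟙(1) · φ(576/1) = 1 · 192 = 192
  d = 2: 𝟙(2) · φ(576/2) = 1 · 96 = 96
  d = 3: 𝟙(3) · φ(576/3) = 1 · 64 = 64
  d = 4: 𝟙(4) · φ(576/4) = 1 · 48 = 48
  d = 6: 𝟙(6) · φ(576/6) = 1 · 32 = 32
  d = 8: 𝟙(8) · φ(576/8) = 1 · 24 = 24
  d = 9: 𝟙(9) · φ(576/9) = 1 · 32 = 32
  d = 12: 𝟙(12) · φ(576/12) = 1 · 16 = 16
  d = 16: 𝟙(16) · φ(576/16) = 1 · 12 = 12
  d = 18: 𝟙(18) · φ(576/18) = 1 · 16 = 16
  d = 24: 𝟙(24) · φ(576/24) = 1 · 8 = 8
  d = 32: 𝟙(32) · φ(576/32) = 1 · 6 = 6
  d = 36: 𝟙(36) · φ(576/36) = 1 · 8 = 8
  d = 48: 𝟙(48) · φ(576/48) = 1 · 4 = 4
  d = 64: 𝟙(64) · φ(576/64) = 1 · 6 = 6
  d = 72: 𝟙(72) · φ(576/72) = 1 · 4 = 4
  d = 96: 𝟙(96) · φ(576/96) = 1 · 2 = 2
  d = 144: 𝟙(144) · φ(576/144) = 1 · 2 = 2
  d = 192: 𝟙(192) · φ(576/192) = 1 · 2 = 2
  d = 288: 𝟙(288) · φ(576/288) = 1 · 1 = 1
  d = 576: 𝟙(576) · φ(576/576) = 1 · 1 = 1
Summing: (𝟙 * φ)(576) = 192 + 96 + 64 + 48 + 32 + 24 + 32 + 16 + 12 + 16 + 8 + 6 + 8 + 4 + 6 + 4 + 2 + 2 + 2 + 1 + 1 = 576.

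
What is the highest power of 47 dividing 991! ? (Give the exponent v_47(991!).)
v_47(991!) = 21

Legendre's formula: v_p(n!) = Σ_{k ≥ 1} ⌊n / p^k⌋. For p = 47, n = 991, the terms are:
  ⌊991/47^1⌋ = ⌊991/47⌋ = 21
(the next term ⌊991/47^2⌋ = 0, terminating the sum). Summing: v_47(991!) = 21 = 21.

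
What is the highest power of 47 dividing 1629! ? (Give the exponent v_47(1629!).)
v_47(1629!) = 34

Legendre's formula: v_p(n!) = Σ_{k ≥ 1} ⌊n / p^k⌋. For p = 47, n = 1629, the terms are:
  ⌊1629/47^1⌋ = ⌊1629/47⌋ = 34
(the next term ⌊1629/47^2⌋ = 0, terminating the sum). Summing: v_47(1629!) = 34 = 34.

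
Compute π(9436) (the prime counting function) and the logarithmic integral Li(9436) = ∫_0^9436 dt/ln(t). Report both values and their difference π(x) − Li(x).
π(9436) = 1168;  Li(9436) ≈ 1184.71;  π(x) − Li(x) ≈ -16.71.

Direct count of primes ≤ 9436 gives π(9436) = 1168. Numerical evaluation of the logarithmic integral gives Li(9436) ≈ 1184.71. The difference π(x) − Li(x) ≈ -16.71 is typically negative for small/moderate x (Li(x) overestimates), though Littlewood's theorem shows this sign changes infinitely often.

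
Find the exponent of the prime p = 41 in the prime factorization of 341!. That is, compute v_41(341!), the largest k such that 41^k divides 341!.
v_41(341!) = 8

Legendre's formula: v_p(n!) = Σ_{k ≥ 1} ⌊n / p^k⌋. For p = 41, n = 341, the terms are:
  ⌊341/41^1⌋ = ⌊341/41⌋ = 8
(the next term ⌊341/41^2⌋ = 0, terminating the sum). Summing: v_41(341!) = 8 = 8.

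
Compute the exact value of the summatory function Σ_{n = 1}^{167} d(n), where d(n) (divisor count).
Σ_{n ≤ 167} d(n) = 878

Compute d(n) for each 1 ≤ n ≤ 167: d(1) = 1, d(2) = 2, d(3) = 2, d(4) = 3, d(5) = 2, d(6) = 4, d(7) = 2, d(8) = 4, d(9) = 3, d(10) = 4, d(11) = 2, d(12) = 6, d(13) = 2, d(14) = 4, d(15) = 4, d(16) = 5, d(17) = 2, d(18) = 6, d(19) = 2, d(20) = 6, d(21) = 4, d(22) = 4, d(23) = 2, d(24) = 8, d(25) = 3, d(26) = 4, d(27) = 4, d(28) = 6, d(29) = 2, d(30) = 8, d(31) = 2, d(32) = 6, d(33) = 4, d(34) = 4, d(35) = 4, d(36) = 9, d(37) = 2, d(38) = 4, d(39) = 4, d(40) = 8, d(41) = 2, d(42) = 8, d(43) = 2, d(44) = 6, d(45) = 6, d(46) = 4, d(47) = 2, d(48) = 10, d(49) = 3, d(50) = 6, d(51) = 4, d(52) = 6, d(53) = 2, d(54) = 8, d(55) = 4, d(56) = 8, d(57) = 4, d(58) = 4, d(59) = 2, d(60) = 12, d(61) = 2, d(62) = 4, d(63) = 6, d(64) = 7, d(65) = 4, d(66) = 8, d(67) = 2, d(68) = 6, d(69) = 4, d(70) = 8, d(71) = 2, d(72) = 12, d(73) = 2, d(74) = 4, d(75) = 6, d(76) = 6, d(77) = 4, d(78) = 8, d(79) = 2, d(80) = 10, d(81) = 5, d(82) = 4, d(83) = 2, d(84) = 12, d(85) = 4, d(86) = 4, d(87) = 4, d(88) = 8, d(89) = 2, d(90) = 12, d(91) = 4, d(92) = 6, d(93) = 4, d(94) = 4, d(95) = 4, d(96) = 12, d(97) = 2, d(98) = 6, d(99) = 6, d(100) = 9, d(101) = 2, d(102) = 8, d(103) = 2, d(104) = 8, d(105) = 8, d(106) = 4, d(107) = 2, d(108) = 12, d(109) = 2, d(110) = 8, d(111) = 4, d(112) = 10, d(113) = 2, d(114) = 8, d(115) = 4, d(116) = 6, d(117) = 6, d(118) = 4, d(119) = 4, d(120) = 16, d(121) = 3, d(122) = 4, d(123) = 4, d(124) = 6, d(125) = 4, d(126) = 12, d(127) = 2, d(128) = 8, d(129) = 4, d(130) = 8, d(131) = 2, d(132) = 12, d(133) = 4, d(134) = 4, d(135) = 8, d(136) = 8, d(137) = 2, d(138) = 8, d(139) = 2, d(140) = 12, d(141) = 4, d(142) = 4, d(143) = 4, d(144) = 15, d(145) = 4, d(146) = 4, d(147) = 6, d(148) = 6, d(149) = 2, d(150) = 12, d(151) = 2, d(152) = 8, d(153) = 6, d(154) = 8, d(155) = 4, d(156) = 12, d(157) = 2, d(158) = 4, d(159) = 4, d(160) = 12, d(161) = 4, d(162) = 10, d(163) = 2, d(164) = 6, d(165) = 8, d(166) = 4, d(167) = 2. Summing all 167 values: 878. (Dirichlet's divisor formula: Σ_{n ≤ x} d(n) = x ln(x) + (2γ − 1) x + O(√x). For x = 167, the asymptotic estimate is ≈ 880.49.)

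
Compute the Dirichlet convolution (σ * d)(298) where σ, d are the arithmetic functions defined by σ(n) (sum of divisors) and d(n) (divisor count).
(σ * d)(298) = 760

Divisors of 298: [1, 2, 149, 298]. For each d | 298:
  d = 1: σ(1) · d(298/1) = 1 · 4 = 4
  d = 2: σ(2) · d(298/2) = 3 · 2 = 6
  d = 149: σ(149) · d(298/149) = 150 · 2 = 300
  d = 298: σ(298) · d(298/298) = 450 · 1 = 450
Summing: (σ * d)(298) = 4 + 6 + 300 + 450 = 760.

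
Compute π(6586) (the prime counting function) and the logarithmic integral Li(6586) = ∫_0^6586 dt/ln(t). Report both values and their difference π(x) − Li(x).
π(6586) = 852;  Li(6586) ≈ 867.41;  π(x) − Li(x) ≈ -15.41.

Direct count of primes ≤ 6586 gives π(6586) = 852. Numerical evaluation of the logarithmic integral gives Li(6586) ≈ 867.41. The difference π(x) − Li(x) ≈ -15.41 is typically negative for small/moderate x (Li(x) overestimates), though Littlewood's theorem shows this sign changes infinitely often.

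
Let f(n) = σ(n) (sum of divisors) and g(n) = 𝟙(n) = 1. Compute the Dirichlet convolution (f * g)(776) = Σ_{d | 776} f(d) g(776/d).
(σ * 𝟙)(776) = 2574

Divisors of 776: [1, 2, 4, 8, 97, 194, 388, 776]. For each d | 776:
  d = 1: σ(1) · 𝟙(776/1) = 1 · 1 = 1
  d = 2: σ(2) · 𝟙(776/2) = 3 · 1 = 3
  d = 4: σ(4) · 𝟙(776/4) = 7 · 1 = 7
  d = 8: σ(8) · 𝟙(776/8) = 15 · 1 = 15
  d = 97: σ(97) · 𝟙(776/97) = 98 · 1 = 98
  d = 194: σ(194) · 𝟙(776/194) = 294 · 1 = 294
  d = 388: σ(388) · 𝟙(776/388) = 686 · 1 = 686
  d = 776: σ(776) · 𝟙(776/776) = 1470 · 1 = 1470
Summing: (σ * 𝟙)(776) = 1 + 3 + 7 + 15 + 98 + 294 + 686 + 1470 = 2574.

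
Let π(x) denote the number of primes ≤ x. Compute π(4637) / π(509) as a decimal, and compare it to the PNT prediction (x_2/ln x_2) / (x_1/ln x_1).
π(4637)/π(509) = 625/97 ≈ 6.4433;  PNT prediction ≈ 6.7258.

π(509) = 97 and π(4637) = 625, so π(4637)/π(509) ≈ 6.4433. The PNT-predicted ratio is (4637/ln(4637)) / (509/ln(509)) ≈ 6.7258. The two agree to within a few percent, as expected.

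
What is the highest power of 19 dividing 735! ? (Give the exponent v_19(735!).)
v_19(735!) = 40

Legendre's formula: v_p(n!) = Σ_{k ≥ 1} ⌊n / p^k⌋. For p = 19, n = 735, the terms are:
  ⌊735/19^1⌋ = ⌊735/19⌋ = 38
  ⌊735/19^2⌋ = ⌊735/361⌋ = 2
(the next term ⌊735/19^3⌋ = 0, terminating the sum). Summing: v_19(735!) = 38 + 2 = 40.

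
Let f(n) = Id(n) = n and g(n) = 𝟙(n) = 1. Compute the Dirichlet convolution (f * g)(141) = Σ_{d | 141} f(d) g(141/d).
(Id * 𝟙)(141) = 192

Divisors of 141: [1, 3, 47, 141]. For each d | 141:
  d = 1: Id(1) · 𝟙(141/1) = 1 · 1 = 1
  d = 3: Id(3) · 𝟙(141/3) = 3 · 1 = 3
  d = 47: Id(47) · 𝟙(141/47) = 47 · 1 = 47
  d = 141: Id(141) · 𝟙(141/141) = 141 · 1 = 141
Summing: (Id * 𝟙)(141) = 1 + 3 + 47 + 141 = 192.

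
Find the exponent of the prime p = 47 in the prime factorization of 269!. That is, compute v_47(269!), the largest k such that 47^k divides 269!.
v_47(269!) = 5

Legendre's formula: v_p(n!) = Σ_{k ≥ 1} ⌊n / p^k⌋. For p = 47, n = 269, the terms are:
  ⌊269/47^1⌋ = ⌊269/47⌋ = 5
(the next term ⌊269/47^2⌋ = 0, terminating the sum). Summing: v_47(269!) = 5 = 5.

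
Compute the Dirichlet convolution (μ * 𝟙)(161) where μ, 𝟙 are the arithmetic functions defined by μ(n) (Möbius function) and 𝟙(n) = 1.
(μ * 𝟙)(161) = 0

Divisors of 161: [1, 7, 23, 161]. For each d | 161:
  d = 1: μ(1) · 𝟙(161/1) = 1 · 1 = 1
  d = 7: μ(7) · 𝟙(161/7) = -1 · 1 = -1
  d = 23: μ(23) · 𝟙(161/23) = -1 · 1 = -1
  d = 161: μ(161) · 𝟙(161/161) = 1 · 1 = 1
Summing: (μ * 𝟙)(161) = 1 + -1 + -1 + 1 = 0.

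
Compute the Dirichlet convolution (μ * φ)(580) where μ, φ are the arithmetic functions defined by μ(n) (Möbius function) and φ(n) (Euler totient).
(μ * φ)(580) = 81

Divisors of 580: [1, 2, 4, 5, 10, 20, 29, 58, 116, 145, 290, 580]. For each d | 580:
  d = 1: μ(1) · φ(580/1) = 1 · 224 = 224
  d = 2: μ(2) · φ(580/2) = -1 · 112 = -112
  d = 4: μ(4) · φ(580/4) = 0 · 112 = 0
  d = 5: μ(5) · φ(580/5) = -1 · 56 = -56
  d = 10: μ(10) · φ(580/10) = 1 · 28 = 28
  d = 20: μ(20) · φ(580/20) = 0 · 28 = 0
  d = 29: μ(29) · φ(580/29) = -1 · 8 = -8
  d = 58: μ(58) · φ(580/58) = 1 · 4 = 4
  d = 116: μ(116) · φ(580/116) = 0 · 4 = 0
  d = 145: μ(145) · φ(580/145) = 1 · 2 = 2
  d = 290: μ(290) · φ(580/290) = -1 · 1 = -1
  d = 580: μ(580) · φ(580/580) = 0 · 1 = 0
Summing: (μ * φ)(580) = 224 + -112 + 0 + -56 + 28 + 0 + -8 + 4 + 0 + 2 + -1 + 0 = 81.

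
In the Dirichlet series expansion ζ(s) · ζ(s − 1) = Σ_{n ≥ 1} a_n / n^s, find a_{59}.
σ(59) = 60

In the product (Σ m^0/m^s)(Σ k / k^s) = Σ (Σ_{d | n} d) / n^s, the coefficient of 1/n^s is σ(n) = Σ_{d | n} d. For n = 59, divisors are [1, 59]; summing: σ(59) = 60.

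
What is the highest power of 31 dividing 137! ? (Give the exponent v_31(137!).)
v_31(137!) = 4

Legendre's formula: v_p(n!) = Σ_{k ≥ 1} ⌊n / p^k⌋. For p = 31, n = 137, the terms are:
  ⌊137/31^1⌋ = ⌊137/31⌋ = 4
(the next term ⌊137/31^2⌋ = 0, terminating the sum). Summing: v_31(137!) = 4 = 4.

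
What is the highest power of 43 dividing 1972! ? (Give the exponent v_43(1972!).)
v_43(1972!) = 46

Legendre's formula: v_p(n!) = Σ_{k ≥ 1} ⌊n / p^k⌋. For p = 43, n = 1972, the terms are:
  ⌊1972/43^1⌋ = ⌊1972/43⌋ = 45
  ⌊1972/43^2⌋ = ⌊1972/1849⌋ = 1
(the next term ⌊1972/43^3⌋ = 0, terminating the sum). Summing: v_43(1972!) = 45 + 1 = 46.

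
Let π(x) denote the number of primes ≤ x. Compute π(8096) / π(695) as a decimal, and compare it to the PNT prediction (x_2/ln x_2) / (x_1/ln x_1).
π(8096)/π(695) = 1018/125 ≈ 8.1440;  PNT prediction ≈ 8.4708.

π(695) = 125 and π(8096) = 1018, so π(8096)/π(695) ≈ 8.1440. The PNT-predicted ratio is (8096/ln(8096)) / (695/ln(695)) ≈ 8.4708. The two agree to within a few percent, as expected.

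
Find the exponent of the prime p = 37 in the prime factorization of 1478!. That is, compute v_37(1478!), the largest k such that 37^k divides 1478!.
v_37(1478!) = 40

Legendre's formula: v_p(n!) = Σ_{k ≥ 1} ⌊n / p^k⌋. For p = 37, n = 1478, the terms are:
  ⌊1478/37^1⌋ = ⌊1478/37⌋ = 39
  ⌊1478/37^2⌋ = ⌊1478/1369⌋ = 1
(the next term ⌊1478/37^3⌋ = 0, terminating the sum). Summing: v_37(1478!) = 39 + 1 = 40.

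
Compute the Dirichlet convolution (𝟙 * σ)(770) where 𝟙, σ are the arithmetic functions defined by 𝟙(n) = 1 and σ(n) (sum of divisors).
(𝟙 * σ)(770) = 3276

Divisors of 770: [1, 2, 5, 7, 10, 11, 14, 22, 35, 55, 70, 77, 110, 154, 385, 770]. For each d | 770:
  d = 1: 𝟙(1) · σ(770/1) = 1 · 1728 = 1728
  d = 2: 𝟙(2) · σ(770/2) = 1 · 576 = 576
  d = 5: 𝟙(5) · σ(770/5) = 1 · 288 = 288
  d = 7: 𝟙(7) · σ(770/7) = 1 · 216 = 216
  d = 10: 𝟙(10) · σ(770/10) = 1 · 96 = 96
  d = 11: 𝟙(11) · σ(770/11) = 1 · 144 = 144
  d = 14: 𝟙(14) · σ(770/14) = 1 · 72 = 72
  d = 22: 𝟙(22) · σ(770/22) = 1 · 48 = 48
  d = 35: 𝟙(35) · σ(770/35) = 1 · 36 = 36
  d = 55: 𝟙(55) · σ(770/55) = 1 · 24 = 24
  d = 70: 𝟙(70) · σ(770/70) = 1 · 12 = 12
  d = 77: 𝟙(77) · σ(770/77) = 1 · 18 = 18
  d = 110: 𝟙(110) · σ(770/110) = 1 · 8 = 8
  d = 154: 𝟙(154) · σ(770/154) = 1 · 6 = 6
  d = 385: 𝟙(385) · σ(770/385) = 1 · 3 = 3
  d = 770: 𝟙(770) · σ(770/770) = 1 · 1 = 1
Summing: (𝟙 * σ)(770) = 1728 + 576 + 288 + 216 + 96 + 144 + 72 + 48 + 36 + 24 + 12 + 18 + 8 + 6 + 3 + 1 = 3276.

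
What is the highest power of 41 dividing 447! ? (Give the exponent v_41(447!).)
v_41(447!) = 10

Legendre's formula: v_p(n!) = Σ_{k ≥ 1} ⌊n / p^k⌋. For p = 41, n = 447, the terms are:
  ⌊447/41^1⌋ = ⌊447/41⌋ = 10
(the next term ⌊447/41^2⌋ = 0, terminating the sum). Summing: v_41(447!) = 10 = 10.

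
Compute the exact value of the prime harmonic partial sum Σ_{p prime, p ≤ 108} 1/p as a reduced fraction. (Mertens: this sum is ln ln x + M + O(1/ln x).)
Σ 1/p = 4701017770207212913287900722730772880277689/2566376117594999414479597815340071648394470

π(108) = 28, so the primes ≤ 108 are [2, 3, 5, 7, 11, 13, 17, 19, 23, 29, 31, 37, 41, 43, 47, 53, 59, 61, 67, 71, 73, 79, 83, 89, 97, 101, 103, 107]. Summing 1/p over these primes: 4701017770207212913287900722730772880277689/2566376117594999414479597815340071648394470 ≈ 1.8318. Mertens estimate ln ln(108) + 0.2615 ≈ 1.8053.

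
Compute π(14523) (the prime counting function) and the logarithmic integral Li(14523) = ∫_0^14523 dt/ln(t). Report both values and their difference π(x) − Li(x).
π(14523) = 1700;  Li(14523) ≈ 1726.94;  π(x) − Li(x) ≈ -26.94.

Direct count of primes ≤ 14523 gives π(14523) = 1700. Numerical evaluation of the logarithmic integral gives Li(14523) ≈ 1726.94. The difference π(x) − Li(x) ≈ -26.94 is typically negative for small/moderate x (Li(x) overestimates), though Littlewood's theorem shows this sign changes infinitely often.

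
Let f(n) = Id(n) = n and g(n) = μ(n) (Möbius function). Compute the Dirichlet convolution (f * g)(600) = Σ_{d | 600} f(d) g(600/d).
(Id * μ)(600) = 160

Divisors of 600: [1, 2, 3, 4, 5, 6, 8, 10, 12, 15, 20, 24, 25, 30, 40, 50, 60, 75, 100, 120, 150, 200, 300, 600]. For each d | 600:
  d = 1: Id(1) · μ(600/1) = 1 · 0 = 0
  d = 2: Id(2) · μ(600/2) = 2 · 0 = 0
  d = 3: Id(3) · μ(600/3) = 3 · 0 = 0
  d = 4: Id(4) · μ(600/4) = 4 · 0 = 0
  d = 5: Id(5) · μ(600/5) = 5 · 0 = 0
  d = 6: Id(6) · μ(600/6) = 6 · 0 = 0
  d = 8: Id(8) · μ(600/8) = 8 · 0 = 0
  d = 10: Id(10) · μ(600/10) = 10 · 0 = 0
  d = 12: Id(12) · μ(600/12) = 12 · 0 = 0
  d = 15: Id(15) · μ(600/15) = 15 · 0 = 0
  d = 20: Id(20) · μ(600/20) = 20 · -1 = -20
  d = 24: Id(24) · μ(600/24) = 24 · 0 = 0
  d = 25: Id(25) · μ(600/25) = 25 · 0 = 0
  d = 30: Id(30) · μ(600/30) = 30 · 0 = 0
  d = 40: Id(40) · μ(600/40) = 40 · 1 = 40
  d = 50: Id(50) · μ(600/50) = 50 · 0 = 0
  d = 60: Id(60) · μ(600/60) = 60 · 1 = 60
  d = 75: Id(75) · μ(600/75) = 75 · 0 = 0
  d = 100: Id(100) · μ(600/100) = 100 · 1 = 100
  d = 120: Id(120) · μ(600/120) = 120 · -1 = -120
  d = 150: Id(150) · μ(600/150) = 150 · 0 = 0
  d = 200: Id(200) · μ(600/200) = 200 · -1 = -200
  d = 300: Id(300) · μ(600/300) = 300 · -1 = -300
  d = 600: Id(600) · μ(600/600) = 600 · 1 = 600
Summing: (Id * μ)(600) = 0 + 0 + 0 + 0 + 0 + 0 + 0 + 0 + 0 + 0 + -20 + 0 + 0 + 0 + 40 + 0 + 60 + 0 + 100 + -120 + 0 + -200 + -300 + 600 = 160.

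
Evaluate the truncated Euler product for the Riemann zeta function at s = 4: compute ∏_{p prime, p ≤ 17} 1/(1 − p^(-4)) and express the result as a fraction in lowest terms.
∏ = 54205291183043/50083135488000

The primes p ≤ 17 are [2, 3, 5, 7, 11, 13, 17]. For each prime, (1 − 1/p^4)^(-1) = p^4 / (p^4 − 1). The product is (1 − 1/2^4)^(-1), (1 − 1/3^4)^(-1), (1 − 1/5^4)^(-1), (1 − 1/7^4)^(-1), (1 − 1/11^4)^(-1), (1 − 1/13^4)^(-1), (1 − 1/17^4)^(-1) = ∏ p^4 / (p^4 − 1) = 54205291183043/50083135488000.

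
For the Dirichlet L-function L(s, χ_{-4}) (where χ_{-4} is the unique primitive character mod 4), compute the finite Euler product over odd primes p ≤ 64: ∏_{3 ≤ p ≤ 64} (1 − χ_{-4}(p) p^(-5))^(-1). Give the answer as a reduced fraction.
∏ = 478212334295798677259125227573990358291095208018494528428976877948999059062284551009530475199/480056794509206891424767146601704797711651986953735424570384919662551238689346859653136384000

The odd primes p ≤ 64 are [3, 5, 7, 11, 13, 17, 19, 23, 29, 31, 37, 41, 43, 47, 53, 59, 61]. For each, χ(p) = 1 if p ≡ 1 mod 4, χ(p) = −1 if p ≡ 3 mod 4. Taking (1 − χ(p)/p^5)^(-1) = p^5/(p^5 − χ(p)): (1 − (-1)/3^5)^(-1) · (1 − (1)/5^5)^(-1) · (1 − (-1)/7^5)^(-1) · (1 − (-1)/11^5)^(-1) · (1 − (1)/13^5)^(-1) · (1 − (1)/17^5)^(-1) · (1 − (-1)/19^5)^(-1) · (1 − (-1)/23^5)^(-1) · (1 − (1)/29^5)^(-1) · (1 − (-1)/31^5)^(-1) · (1 − (1)/37^5)^(-1) · (1 − (1)/41^5)^(-1) · (1 − (-1)/43^5)^(-1) · (1 − (-1)/47^5)^(-1) · (1 − (1)/53^5)^(-1) · (1 − (-1)/59^5)^(-1) · (1 − (1)/61^5)^(-1) = 478212334295798677259125227573990358291095208018494528428976877948999059062284551009530475199/480056794509206891424767146601704797711651986953735424570384919662551238689346859653136384000.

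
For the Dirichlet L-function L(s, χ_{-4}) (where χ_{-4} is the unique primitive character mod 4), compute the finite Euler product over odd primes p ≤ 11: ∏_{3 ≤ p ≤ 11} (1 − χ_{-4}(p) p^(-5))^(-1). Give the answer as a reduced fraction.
∏ = 5662435865625/5684292116992

The odd primes p ≤ 11 are [3, 5, 7, 11]. For each, χ(p) = 1 if p ≡ 1 mod 4, χ(p) = −1 if p ≡ 3 mod 4. Taking (1 − χ(p)/p^5)^(-1) = p^5/(p^5 − χ(p)): (1 − (-1)/3^5)^(-1) · (1 − (1)/5^5)^(-1) · (1 − (-1)/7^5)^(-1) · (1 − (-1)/11^5)^(-1) = 5662435865625/5684292116992.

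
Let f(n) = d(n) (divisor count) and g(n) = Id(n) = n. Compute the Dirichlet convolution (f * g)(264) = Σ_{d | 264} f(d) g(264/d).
(d * Id)(264) = 1690

Divisors of 264: [1, 2, 3, 4, 6, 8, 11, 12, 22, 24, 33, 44, 66, 88, 132, 264]. For each d | 264:
  d = 1: d(1) · Id(264/1) = 1 · 264 = 264
  d = 2: d(2) · Id(264/2) = 2 · 132 = 264
  d = 3: d(3) · Id(264/3) = 2 · 88 = 176
  d = 4: d(4) · Id(264/4) = 3 · 66 = 198
  d = 6: d(6) · Id(264/6) = 4 · 44 = 176
  d = 8: d(8) · Id(264/8) = 4 · 33 = 132
  d = 11: d(11) · Id(264/11) = 2 · 24 = 48
  d = 12: d(12) · Id(264/12) = 6 · 22 = 132
  d = 22: d(22) · Id(264/22) = 4 · 12 = 48
  d = 24: d(24) · Id(264/24) = 8 · 11 = 88
  d = 33: d(33) · Id(264/33) = 4 · 8 = 32
  d = 44: d(44) · Id(264/44) = 6 · 6 = 36
  d = 66: d(66) · Id(264/66) = 8 · 4 = 32
  d = 88: d(88) · Id(264/88) = 8 · 3 = 24
  d = 132: d(132) · Id(264/132) = 12 · 2 = 24
  d = 264: d(264) · Id(264/264) = 16 · 1 = 16
Summing: (d * Id)(264) = 264 + 264 + 176 + 198 + 176 + 132 + 48 + 132 + 48 + 88 + 32 + 36 + 32 + 24 + 24 + 16 = 1690.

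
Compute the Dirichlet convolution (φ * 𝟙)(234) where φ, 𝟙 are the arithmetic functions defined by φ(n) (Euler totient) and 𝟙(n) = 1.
(φ * 𝟙)(234) = 234

Divisors of 234: [1, 2, 3, 6, 9, 13, 18, 26, 39, 78, 117, 234]. For each d | 234:
  d = 1: φ(1) · 𝟙(234/1) = 1 · 1 = 1
  d = 2: φ(2) · 𝟙(234/2) = 1 · 1 = 1
  d = 3: φ(3) · 𝟙(234/3) = 2 · 1 = 2
  d = 6: φ(6) · 𝟙(234/6) = 2 · 1 = 2
  d = 9: φ(9) · 𝟙(234/9) = 6 · 1 = 6
  d = 13: φ(13) · 𝟙(234/13) = 12 · 1 = 12
  d = 18: φ(18) · 𝟙(234/18) = 6 · 1 = 6
  d = 26: φ(26) · 𝟙(234/26) = 12 · 1 = 12
  d = 39: φ(39) · 𝟙(234/39) = 24 · 1 = 24
  d = 78: φ(78) · 𝟙(234/78) = 24 · 1 = 24
  d = 117: φ(117) · 𝟙(234/117) = 72 · 1 = 72
  d = 234: φ(234) · 𝟙(234/234) = 72 · 1 = 72
Summing: (φ * 𝟙)(234) = 1 + 1 + 2 + 2 + 6 + 12 + 6 + 12 + 24 + 24 + 72 + 72 = 234.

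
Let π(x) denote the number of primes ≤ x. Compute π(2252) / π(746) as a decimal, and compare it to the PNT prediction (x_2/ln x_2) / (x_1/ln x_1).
π(2252)/π(746) = 335/132 ≈ 2.5379;  PNT prediction ≈ 2.5867.

π(746) = 132 and π(2252) = 335, so π(2252)/π(746) ≈ 2.5379. The PNT-predicted ratio is (2252/ln(2252)) / (746/ln(746)) ≈ 2.5867. The two agree to within a few percent, as expected.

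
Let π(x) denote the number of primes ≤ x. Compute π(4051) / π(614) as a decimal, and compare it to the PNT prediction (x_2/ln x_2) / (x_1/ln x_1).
π(4051)/π(614) = 559/112 ≈ 4.9911;  PNT prediction ≈ 5.0992.

π(614) = 112 and π(4051) = 559, so π(4051)/π(614) ≈ 4.9911. The PNT-predicted ratio is (4051/ln(4051)) / (614/ln(614)) ≈ 5.0992. The two agree to within a few percent, as expected.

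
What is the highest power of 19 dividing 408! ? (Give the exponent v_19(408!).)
v_19(408!) = 22

Legendre's formula: v_p(n!) = Σ_{k ≥ 1} ⌊n / p^k⌋. For p = 19, n = 408, the terms are:
  ⌊408/19^1⌋ = ⌊408/19⌋ = 21
  ⌊408/19^2⌋ = ⌊408/361⌋ = 1
(the next term ⌊408/19^3⌋ = 0, terminating the sum). Summing: v_19(408!) = 21 + 1 = 22.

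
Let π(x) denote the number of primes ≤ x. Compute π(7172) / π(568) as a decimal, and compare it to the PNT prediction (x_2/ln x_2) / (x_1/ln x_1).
π(7172)/π(568) = 916/103 ≈ 8.8932;  PNT prediction ≈ 9.0202.

π(568) = 103 and π(7172) = 916, so π(7172)/π(568) ≈ 8.8932. The PNT-predicted ratio is (7172/ln(7172)) / (568/ln(568)) ≈ 9.0202. The two agree to within a few percent, as expected.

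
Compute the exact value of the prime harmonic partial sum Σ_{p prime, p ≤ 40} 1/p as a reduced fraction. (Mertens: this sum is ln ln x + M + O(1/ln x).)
Σ 1/p = 11819186711467/7420738134810

π(40) = 12, so the primes ≤ 40 are [2, 3, 5, 7, 11, 13, 17, 19, 23, 29, 31, 37]. Summing 1/p over these primes: 11819186711467/7420738134810 ≈ 1.5927. Mertens estimate ln ln(40) + 0.2615 ≈ 1.5668.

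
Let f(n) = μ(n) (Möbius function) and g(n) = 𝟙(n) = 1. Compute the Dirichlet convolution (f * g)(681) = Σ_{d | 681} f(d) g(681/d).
(μ * 𝟙)(681) = 0

Divisors of 681: [1, 3, 227, 681]. For each d | 681:
  d = 1: μ(1) · 𝟙(681/1) = 1 · 1 = 1
  d = 3: μ(3) · 𝟙(681/3) = -1 · 1 = -1
  d = 227: μ(227) · 𝟙(681/227) = -1 · 1 = -1
  d = 681: μ(681) · 𝟙(681/681) = 1 · 1 = 1
Summing: (μ * 𝟙)(681) = 1 + -1 + -1 + 1 = 0.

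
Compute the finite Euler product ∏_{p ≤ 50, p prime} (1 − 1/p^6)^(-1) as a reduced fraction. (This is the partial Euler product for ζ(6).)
∏ = 739922824862544451640166694180680765476614483998462834502498139791315/727309058868145310276350820375862045292293308126790710400267935809536

The primes p ≤ 50 are [2, 3, 5, 7, 11, 13, 17, 19, 23, 29, 31, 37, 41, 43, 47]. For each prime, (1 − 1/p^6)^(-1) = p^6 / (p^6 − 1). The product is (1 − 1/2^6)^(-1), (1 − 1/3^6)^(-1), (1 − 1/5^6)^(-1), (1 − 1/7^6)^(-1), (1 − 1/11^6)^(-1), (1 − 1/13^6)^(-1), (1 − 1/17^6)^(-1), (1 − 1/19^6)^(-1), (1 − 1/23^6)^(-1), (1 − 1/29^6)^(-1), (1 − 1/31^6)^(-1), (1 − 1/37^6)^(-1), (1 − 1/41^6)^(-1), (1 − 1/43^6)^(-1), (1 − 1/47^6)^(-1) = ∏ p^6 / (p^6 − 1) = 739922824862544451640166694180680765476614483998462834502498139791315/727309058868145310276350820375862045292293308126790710400267935809536.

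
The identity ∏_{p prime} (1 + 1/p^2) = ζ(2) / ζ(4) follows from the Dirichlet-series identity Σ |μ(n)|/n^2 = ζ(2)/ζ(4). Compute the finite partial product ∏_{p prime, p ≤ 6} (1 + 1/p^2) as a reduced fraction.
∏ = 13/9

The primes p ≤ 6 are [2, 3, 5]. For each, (1 + 1/p^2) = (p^2 + 1)/p^2. Multiplying these fractions over p ∈ [2, 3, 5] gives 13/9. (In the limit P → ∞ this tends to ζ(2)/ζ(4).)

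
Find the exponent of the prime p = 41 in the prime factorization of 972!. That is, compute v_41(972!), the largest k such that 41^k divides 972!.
v_41(972!) = 23

Legendre's formula: v_p(n!) = Σ_{k ≥ 1} ⌊n / p^k⌋. For p = 41, n = 972, the terms are:
  ⌊972/41^1⌋ = ⌊972/41⌋ = 23
(the next term ⌊972/41^2⌋ = 0, terminating the sum). Summing: v_41(972!) = 23 = 23.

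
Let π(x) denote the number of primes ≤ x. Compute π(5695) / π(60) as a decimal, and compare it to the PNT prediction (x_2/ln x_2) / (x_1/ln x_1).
π(5695)/π(60) = 750/17 ≈ 44.1176;  PNT prediction ≈ 44.9411.

π(60) = 17 and π(5695) = 750, so π(5695)/π(60) ≈ 44.1176. The PNT-predicted ratio is (5695/ln(5695)) / (60/ln(60)) ≈ 44.9411. The two agree to within a few percent, as expected.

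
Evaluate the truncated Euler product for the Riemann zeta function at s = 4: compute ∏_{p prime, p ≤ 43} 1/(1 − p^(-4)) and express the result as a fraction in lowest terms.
∏ = 68304364739414847787103076142881583957543/63109073443906486560772797235200000000000

The primes p ≤ 43 are [2, 3, 5, 7, 11, 13, 17, 19, 23, 29, 31, 37, 41, 43]. For each prime, (1 − 1/p^4)^(-1) = p^4 / (p^4 − 1). The product is (1 − 1/2^4)^(-1), (1 − 1/3^4)^(-1), (1 − 1/5^4)^(-1), (1 − 1/7^4)^(-1), (1 − 1/11^4)^(-1), (1 − 1/13^4)^(-1), (1 − 1/17^4)^(-1), (1 − 1/19^4)^(-1), (1 − 1/23^4)^(-1), (1 − 1/29^4)^(-1), (1 − 1/31^4)^(-1), (1 − 1/37^4)^(-1), (1 − 1/41^4)^(-1), (1 − 1/43^4)^(-1) = ∏ p^4 / (p^4 − 1) = 68304364739414847787103076142881583957543/63109073443906486560772797235200000000000.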